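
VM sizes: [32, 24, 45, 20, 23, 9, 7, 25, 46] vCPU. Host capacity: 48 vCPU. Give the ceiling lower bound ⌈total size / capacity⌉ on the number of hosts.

Total size = 32 + 24 + 45 + 20 + 23 + 9 + 7 + 25 + 46 = 231 vCPU.
⌈231 / 48⌉ = 5.

5 hosts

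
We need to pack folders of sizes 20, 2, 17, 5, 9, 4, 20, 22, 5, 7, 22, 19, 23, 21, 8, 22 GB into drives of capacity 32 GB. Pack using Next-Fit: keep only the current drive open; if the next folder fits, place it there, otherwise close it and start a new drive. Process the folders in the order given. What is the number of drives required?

9

drive 1: place 20 GB, 12 GB left
drive 1: place 2 GB, 10 GB left
drive 2: place 17 GB, 15 GB left
drive 2: place 5 GB, 10 GB left
drive 2: place 9 GB, 1 GB left
drive 3: place 4 GB, 28 GB left
drive 3: place 20 GB, 8 GB left
drive 4: place 22 GB, 10 GB left
drive 4: place 5 GB, 5 GB left
drive 5: place 7 GB, 25 GB left
drive 5: place 22 GB, 3 GB left
drive 6: place 19 GB, 13 GB left
drive 7: place 23 GB, 9 GB left
drive 8: place 21 GB, 11 GB left
drive 8: place 8 GB, 3 GB left
drive 9: place 22 GB, 10 GB left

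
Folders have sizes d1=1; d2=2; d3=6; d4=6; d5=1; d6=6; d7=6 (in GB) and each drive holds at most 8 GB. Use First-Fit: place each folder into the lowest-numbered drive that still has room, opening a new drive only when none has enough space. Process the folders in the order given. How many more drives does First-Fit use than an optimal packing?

First-Fit: [1,2,1] [6] [6] [6] [6] → 5 drives.
Total size 28 GB; any packing needs at least ⌈28/8⌉ = 4 drives.
An optimal packing achieves that bound: [6,2] [6,1,1] [6] [6] → 4 drives.
Excess: 5 − 4 = 1.

1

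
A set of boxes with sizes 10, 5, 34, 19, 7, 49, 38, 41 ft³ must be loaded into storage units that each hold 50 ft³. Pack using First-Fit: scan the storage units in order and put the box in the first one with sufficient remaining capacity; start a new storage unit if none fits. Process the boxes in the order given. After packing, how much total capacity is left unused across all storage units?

47

storage unit 1: place 10 ft³, 40 ft³ left
storage unit 1: place 5 ft³, 35 ft³ left
storage unit 1: place 34 ft³, 1 ft³ left
storage unit 2: place 19 ft³, 31 ft³ left
storage unit 2: place 7 ft³, 24 ft³ left
storage unit 3: place 49 ft³, 1 ft³ left
storage unit 4: place 38 ft³, 12 ft³ left
storage unit 5: place 41 ft³, 9 ft³ left
5 storage units × 50 ft³ = 250 ft³; used 203 ft³; unused 47 ft³.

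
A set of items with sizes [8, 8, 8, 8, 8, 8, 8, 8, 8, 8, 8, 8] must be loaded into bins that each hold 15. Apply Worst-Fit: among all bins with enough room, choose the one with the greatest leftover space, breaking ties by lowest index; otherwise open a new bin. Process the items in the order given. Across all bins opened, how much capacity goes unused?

84

8 → bin 1 (remaining 7)
8 → bin 2 (remaining 7)
8 → bin 3 (remaining 7)
8 → bin 4 (remaining 7)
8 → bin 5 (remaining 7)
8 → bin 6 (remaining 7)
8 → bin 7 (remaining 7)
8 → bin 8 (remaining 7)
8 → bin 9 (remaining 7)
8 → bin 10 (remaining 7)
8 → bin 11 (remaining 7)
8 → bin 12 (remaining 7)
12 bins × 15 = 180; used 96; unused 84.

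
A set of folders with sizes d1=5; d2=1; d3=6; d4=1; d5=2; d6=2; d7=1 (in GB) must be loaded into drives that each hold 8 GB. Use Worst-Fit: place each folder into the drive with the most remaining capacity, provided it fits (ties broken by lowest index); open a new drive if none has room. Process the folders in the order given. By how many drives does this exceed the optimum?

0

Worst-Fit: [5,1,1] [6,2] [2,1] → 3 drives.
Total size 18 GB; any packing needs at least ⌈18/8⌉ = 3 drives.
So 3 is already optimal.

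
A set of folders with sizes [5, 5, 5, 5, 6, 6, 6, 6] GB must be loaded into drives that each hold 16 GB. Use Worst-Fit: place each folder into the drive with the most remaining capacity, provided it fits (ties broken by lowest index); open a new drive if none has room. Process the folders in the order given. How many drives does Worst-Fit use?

5 GB → drive 1 (remaining 11 GB)
5 GB → drive 1 (remaining 6 GB)
5 GB → drive 1 (remaining 1 GB)
5 GB → drive 2 (remaining 11 GB)
6 GB → drive 2 (remaining 5 GB)
6 GB → drive 3 (remaining 10 GB)
6 GB → drive 3 (remaining 4 GB)
6 GB → drive 4 (remaining 10 GB)

4 drives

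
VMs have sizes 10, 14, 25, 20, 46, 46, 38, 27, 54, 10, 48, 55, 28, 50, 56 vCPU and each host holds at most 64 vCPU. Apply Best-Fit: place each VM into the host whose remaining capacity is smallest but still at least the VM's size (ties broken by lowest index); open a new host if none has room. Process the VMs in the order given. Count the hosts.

10 hosts

Put 10 vCPU in host 1; 54 vCPU remain.
Put 14 vCPU in host 1; 40 vCPU remain.
Put 25 vCPU in host 1; 15 vCPU remain.
Put 20 vCPU in host 2; 44 vCPU remain.
Put 46 vCPU in host 3; 18 vCPU remain.
Put 46 vCPU in host 4; 18 vCPU remain.
Put 38 vCPU in host 2; 6 vCPU remain.
Put 27 vCPU in host 5; 37 vCPU remain.
Put 54 vCPU in host 6; 10 vCPU remain.
Put 10 vCPU in host 6; 0 vCPU remain.
Put 48 vCPU in host 7; 16 vCPU remain.
Put 55 vCPU in host 8; 9 vCPU remain.
Put 28 vCPU in host 5; 9 vCPU remain.
Put 50 vCPU in host 9; 14 vCPU remain.
Put 56 vCPU in host 10; 8 vCPU remain.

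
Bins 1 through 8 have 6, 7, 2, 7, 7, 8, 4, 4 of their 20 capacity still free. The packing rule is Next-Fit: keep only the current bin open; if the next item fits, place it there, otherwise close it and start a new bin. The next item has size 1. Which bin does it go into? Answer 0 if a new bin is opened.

8

Next-Fit only looks at bin 8, which has 4 free.
1 fits there.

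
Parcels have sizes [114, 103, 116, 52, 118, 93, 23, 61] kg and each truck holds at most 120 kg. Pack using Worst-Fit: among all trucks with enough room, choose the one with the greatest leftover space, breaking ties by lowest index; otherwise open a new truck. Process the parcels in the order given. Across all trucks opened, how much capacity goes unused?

160

Put 114 kg in truck 1; 6 kg remain.
Put 103 kg in truck 2; 17 kg remain.
Put 116 kg in truck 3; 4 kg remain.
Put 52 kg in truck 4; 68 kg remain.
Put 118 kg in truck 5; 2 kg remain.
Put 93 kg in truck 6; 27 kg remain.
Put 23 kg in truck 4; 45 kg remain.
Put 61 kg in truck 7; 59 kg remain.
7 trucks × 120 kg = 840 kg; used 680 kg; unused 160 kg.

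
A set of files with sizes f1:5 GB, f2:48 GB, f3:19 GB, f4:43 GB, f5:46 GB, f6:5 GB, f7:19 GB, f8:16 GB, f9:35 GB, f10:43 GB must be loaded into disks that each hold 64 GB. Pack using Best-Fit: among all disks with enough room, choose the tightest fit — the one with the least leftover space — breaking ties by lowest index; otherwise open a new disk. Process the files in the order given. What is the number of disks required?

disk 1: place f1 (5 GB), 59 GB left
disk 1: place f2 (48 GB), 11 GB left
disk 2: place f3 (19 GB), 45 GB left
disk 2: place f4 (43 GB), 2 GB left
disk 3: place f5 (46 GB), 18 GB left
disk 1: place f6 (5 GB), 6 GB left
disk 4: place f7 (19 GB), 45 GB left
disk 3: place f8 (16 GB), 2 GB left
disk 4: place f9 (35 GB), 10 GB left
disk 5: place f10 (43 GB), 21 GB left

5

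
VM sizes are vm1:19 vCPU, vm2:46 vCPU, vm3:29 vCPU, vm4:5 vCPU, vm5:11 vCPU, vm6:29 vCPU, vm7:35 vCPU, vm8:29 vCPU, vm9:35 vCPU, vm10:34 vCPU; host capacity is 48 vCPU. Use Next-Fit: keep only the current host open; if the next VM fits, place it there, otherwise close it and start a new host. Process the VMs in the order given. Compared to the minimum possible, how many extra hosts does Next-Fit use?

Next-Fit: [19] [46] [29,5,11] [29] [35] [29] [35] [34] → 8 hosts.
7 VMs exceed 24 vCPU (half the capacity), and no two of those can share a host, so at least 7 hosts are needed.
An optimal packing achieves that bound: [46] [35,11] [35,5] [34] [29,19] [29] [29] → 7 hosts.
Excess: 8 − 7 = 1.

1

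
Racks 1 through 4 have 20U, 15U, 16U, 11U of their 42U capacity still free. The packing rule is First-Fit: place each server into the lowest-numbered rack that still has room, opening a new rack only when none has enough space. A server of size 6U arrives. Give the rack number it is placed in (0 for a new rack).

Racks with room: rack 1 (20U), rack 2 (15U), rack 3 (16U), rack 4 (11U).
The first with room is rack 1.

1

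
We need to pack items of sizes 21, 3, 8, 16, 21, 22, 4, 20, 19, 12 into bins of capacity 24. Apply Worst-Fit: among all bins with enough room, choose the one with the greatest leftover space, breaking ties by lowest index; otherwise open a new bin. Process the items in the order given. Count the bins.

Put 21 in bin 1; 3 remain.
Put 3 in bin 1; 0 remain.
Put 8 in bin 2; 16 remain.
Put 16 in bin 2; 0 remain.
Put 21 in bin 3; 3 remain.
Put 22 in bin 4; 2 remain.
Put 4 in bin 5; 20 remain.
Put 20 in bin 5; 0 remain.
Put 19 in bin 6; 5 remain.
Put 12 in bin 7; 12 remain.

7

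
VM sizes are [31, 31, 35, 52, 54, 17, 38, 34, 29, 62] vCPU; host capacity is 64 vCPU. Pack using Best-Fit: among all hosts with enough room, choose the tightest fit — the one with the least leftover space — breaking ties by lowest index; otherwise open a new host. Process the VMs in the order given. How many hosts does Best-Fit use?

7

31 vCPU → host 1 (remaining 33 vCPU)
31 vCPU → host 1 (remaining 2 vCPU)
35 vCPU → host 2 (remaining 29 vCPU)
52 vCPU → host 3 (remaining 12 vCPU)
54 vCPU → host 4 (remaining 10 vCPU)
17 vCPU → host 2 (remaining 12 vCPU)
38 vCPU → host 5 (remaining 26 vCPU)
34 vCPU → host 6 (remaining 30 vCPU)
29 vCPU → host 6 (remaining 1 vCPU)
62 vCPU → host 7 (remaining 2 vCPU)
Final hosts: [31,31] [35,17] [52] [54] [38] [34,29] [62].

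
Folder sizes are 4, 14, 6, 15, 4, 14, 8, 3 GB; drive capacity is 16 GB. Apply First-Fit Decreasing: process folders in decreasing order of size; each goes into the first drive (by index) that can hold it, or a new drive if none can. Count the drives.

5 drives

Sorted descending: 15, 14, 14, 8, 6, 4, 4, 3.
15 GB → drive 1 (remaining 1 GB)
14 GB → drive 2 (remaining 2 GB)
14 GB → drive 3 (remaining 2 GB)
8 GB → drive 4 (remaining 8 GB)
6 GB → drive 4 (remaining 2 GB)
4 GB → drive 5 (remaining 12 GB)
4 GB → drive 5 (remaining 8 GB)
3 GB → drive 5 (remaining 5 GB)
Final drives: [15] [14] [14] [8,6] [4,4,3].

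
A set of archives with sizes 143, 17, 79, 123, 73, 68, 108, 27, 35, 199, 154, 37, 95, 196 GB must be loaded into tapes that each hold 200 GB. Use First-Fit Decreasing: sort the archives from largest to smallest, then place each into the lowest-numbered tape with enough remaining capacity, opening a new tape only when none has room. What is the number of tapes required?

Sorted descending: 199, 196, 154, 143, 123, 108, 95, 79, 73, 68, 37, 35, 27, 17.
tape 1: place 199 GB, 1 GB left
tape 2: place 196 GB, 4 GB left
tape 3: place 154 GB, 46 GB left
tape 4: place 143 GB, 57 GB left
tape 5: place 123 GB, 77 GB left
tape 6: place 108 GB, 92 GB left
tape 7: place 95 GB, 105 GB left
tape 6: place 79 GB, 13 GB left
tape 5: place 73 GB, 4 GB left
tape 7: place 68 GB, 37 GB left
tape 3: place 37 GB, 9 GB left
tape 4: place 35 GB, 22 GB left
tape 7: place 27 GB, 10 GB left
tape 4: place 17 GB, 5 GB left

7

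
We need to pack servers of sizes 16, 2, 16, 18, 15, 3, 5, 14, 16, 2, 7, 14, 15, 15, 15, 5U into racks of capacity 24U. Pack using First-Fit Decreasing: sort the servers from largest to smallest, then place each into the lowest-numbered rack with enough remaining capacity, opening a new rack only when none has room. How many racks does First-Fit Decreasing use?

Sorted descending: 18, 16, 16, 16, 15, 15, 15, 15, 14, 14, 7, 5, 5, 3, 2, 2.
rack 1: place 18U, 6U left
rack 2: place 16U, 8U left
rack 3: place 16U, 8U left
rack 4: place 16U, 8U left
rack 5: place 15U, 9U left
rack 6: place 15U, 9U left
rack 7: place 15U, 9U left
rack 8: place 15U, 9U left
rack 9: place 14U, 10U left
rack 10: place 14U, 10U left
rack 2: place 7U, 1U left
rack 1: place 5U, 1U left
rack 3: place 5U, 3U left
rack 3: place 3U, 0U left
rack 4: place 2U, 6U left
rack 4: place 2U, 4U left

10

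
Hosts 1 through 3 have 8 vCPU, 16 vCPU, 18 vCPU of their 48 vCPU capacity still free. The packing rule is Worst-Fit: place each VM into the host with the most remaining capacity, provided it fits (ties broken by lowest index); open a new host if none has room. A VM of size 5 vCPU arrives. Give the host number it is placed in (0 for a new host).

3

Hosts with room: host 1 (8 vCPU), host 2 (16 vCPU), host 3 (18 vCPU).
Most room is host 3 with 18 vCPU free.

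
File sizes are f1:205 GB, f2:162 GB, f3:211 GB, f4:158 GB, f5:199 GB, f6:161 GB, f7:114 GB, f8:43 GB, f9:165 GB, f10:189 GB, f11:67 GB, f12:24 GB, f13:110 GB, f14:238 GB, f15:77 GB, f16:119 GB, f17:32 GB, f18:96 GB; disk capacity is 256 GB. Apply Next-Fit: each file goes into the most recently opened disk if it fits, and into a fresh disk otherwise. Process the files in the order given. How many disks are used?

disk 1: place f1 (205 GB), 51 GB left
disk 2: place f2 (162 GB), 94 GB left
disk 3: place f3 (211 GB), 45 GB left
disk 4: place f4 (158 GB), 98 GB left
disk 5: place f5 (199 GB), 57 GB left
disk 6: place f6 (161 GB), 95 GB left
disk 7: place f7 (114 GB), 142 GB left
disk 7: place f8 (43 GB), 99 GB left
disk 8: place f9 (165 GB), 91 GB left
disk 9: place f10 (189 GB), 67 GB left
disk 9: place f11 (67 GB), 0 GB left
disk 10: place f12 (24 GB), 232 GB left
disk 10: place f13 (110 GB), 122 GB left
disk 11: place f14 (238 GB), 18 GB left
disk 12: place f15 (77 GB), 179 GB left
disk 12: place f16 (119 GB), 60 GB left
disk 12: place f17 (32 GB), 28 GB left
disk 13: place f18 (96 GB), 160 GB left

13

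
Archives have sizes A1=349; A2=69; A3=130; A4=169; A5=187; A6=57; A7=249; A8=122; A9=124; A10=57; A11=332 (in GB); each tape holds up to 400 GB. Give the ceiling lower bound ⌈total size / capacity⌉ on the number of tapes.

5

Total size = 349 + 69 + 130 + 169 + 187 + 57 + 249 + 122 + 124 + 57 + 332 = 1845 GB.
⌈1845 / 400⌉ = 5.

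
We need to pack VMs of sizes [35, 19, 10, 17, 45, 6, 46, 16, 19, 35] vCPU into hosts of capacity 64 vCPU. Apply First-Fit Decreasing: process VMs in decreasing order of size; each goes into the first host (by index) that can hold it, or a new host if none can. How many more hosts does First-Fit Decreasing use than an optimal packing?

0

First-Fit Decreasing: [46,17] [45,19] [35,19,10] [35,16,6] → 4 hosts.
Total size 248 vCPU; any packing needs at least ⌈248/64⌉ = 4 hosts.
So 4 is already optimal.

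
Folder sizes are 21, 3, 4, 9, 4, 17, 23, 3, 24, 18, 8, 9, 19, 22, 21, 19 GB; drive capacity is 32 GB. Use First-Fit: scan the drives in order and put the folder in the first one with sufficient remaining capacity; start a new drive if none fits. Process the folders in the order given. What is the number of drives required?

9

Put 21 GB in drive 1; 11 GB remain.
Put 3 GB in drive 1; 8 GB remain.
Put 4 GB in drive 1; 4 GB remain.
Put 9 GB in drive 2; 23 GB remain.
Put 4 GB in drive 1; 0 GB remain.
Put 17 GB in drive 2; 6 GB remain.
Put 23 GB in drive 3; 9 GB remain.
Put 3 GB in drive 2; 3 GB remain.
Put 24 GB in drive 4; 8 GB remain.
Put 18 GB in drive 5; 14 GB remain.
Put 8 GB in drive 3; 1 GB remain.
Put 9 GB in drive 5; 5 GB remain.
Put 19 GB in drive 6; 13 GB remain.
Put 22 GB in drive 7; 10 GB remain.
Put 21 GB in drive 8; 11 GB remain.
Put 19 GB in drive 9; 13 GB remain.
Final drives: [21,3,4,4] [9,17,3] [23,8] [24] [18,9] [19] [22] [21] [19].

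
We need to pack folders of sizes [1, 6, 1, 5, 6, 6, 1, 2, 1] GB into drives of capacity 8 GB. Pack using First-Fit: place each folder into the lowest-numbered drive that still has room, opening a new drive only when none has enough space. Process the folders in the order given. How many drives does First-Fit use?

4

1 GB → drive 1 (remaining 7 GB)
6 GB → drive 1 (remaining 1 GB)
1 GB → drive 1 (remaining 0 GB)
5 GB → drive 2 (remaining 3 GB)
6 GB → drive 3 (remaining 2 GB)
6 GB → drive 4 (remaining 2 GB)
1 GB → drive 2 (remaining 2 GB)
2 GB → drive 2 (remaining 0 GB)
1 GB → drive 3 (remaining 1 GB)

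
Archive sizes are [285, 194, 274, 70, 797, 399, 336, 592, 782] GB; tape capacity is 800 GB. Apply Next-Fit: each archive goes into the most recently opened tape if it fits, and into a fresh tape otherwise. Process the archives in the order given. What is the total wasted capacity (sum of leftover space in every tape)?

285 GB → tape 1 (remaining 515 GB)
194 GB → tape 1 (remaining 321 GB)
274 GB → tape 1 (remaining 47 GB)
70 GB → tape 2 (remaining 730 GB)
797 GB → tape 3 (remaining 3 GB)
399 GB → tape 4 (remaining 401 GB)
336 GB → tape 4 (remaining 65 GB)
592 GB → tape 5 (remaining 208 GB)
782 GB → tape 6 (remaining 18 GB)
6 tapes × 800 GB = 4800 GB; used 3729 GB; unused 1071 GB.

1071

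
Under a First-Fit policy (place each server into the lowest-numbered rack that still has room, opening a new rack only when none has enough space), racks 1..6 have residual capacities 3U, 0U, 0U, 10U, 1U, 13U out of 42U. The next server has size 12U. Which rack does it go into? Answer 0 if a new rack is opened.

Racks with room: rack 6 (13U).
The first with room is rack 6.

6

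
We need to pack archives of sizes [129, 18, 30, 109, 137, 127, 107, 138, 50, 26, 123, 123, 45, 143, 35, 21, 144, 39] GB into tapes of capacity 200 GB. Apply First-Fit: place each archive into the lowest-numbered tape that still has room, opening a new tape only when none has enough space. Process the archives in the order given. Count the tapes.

Put 129 GB in tape 1; 71 GB remain.
Put 18 GB in tape 1; 53 GB remain.
Put 30 GB in tape 1; 23 GB remain.
Put 109 GB in tape 2; 91 GB remain.
Put 137 GB in tape 3; 63 GB remain.
Put 127 GB in tape 4; 73 GB remain.
Put 107 GB in tape 5; 93 GB remain.
Put 138 GB in tape 6; 62 GB remain.
Put 50 GB in tape 2; 41 GB remain.
Put 26 GB in tape 2; 15 GB remain.
Put 123 GB in tape 7; 77 GB remain.
Put 123 GB in tape 8; 77 GB remain.
Put 45 GB in tape 3; 18 GB remain.
Put 143 GB in tape 9; 57 GB remain.
Put 35 GB in tape 4; 38 GB remain.
Put 21 GB in tape 1; 2 GB remain.
Put 144 GB in tape 10; 56 GB remain.
Put 39 GB in tape 5; 54 GB remain.
Final tapes: [129,18,30,21] [109,50,26] [137,45] [127,35] [107,39] [138] [123] [123] [143] [144].

10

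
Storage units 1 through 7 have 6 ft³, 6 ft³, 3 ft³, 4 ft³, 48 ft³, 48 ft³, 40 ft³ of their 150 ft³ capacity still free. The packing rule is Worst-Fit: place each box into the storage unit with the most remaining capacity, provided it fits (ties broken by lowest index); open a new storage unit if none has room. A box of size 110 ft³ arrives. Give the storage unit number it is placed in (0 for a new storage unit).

0

No storage unit has ≥ 110 ft³ free, so a new storage unit is opened.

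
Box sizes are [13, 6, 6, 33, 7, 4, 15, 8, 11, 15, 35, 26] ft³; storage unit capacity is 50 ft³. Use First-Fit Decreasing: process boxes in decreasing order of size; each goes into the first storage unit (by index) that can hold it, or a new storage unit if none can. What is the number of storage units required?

Sorted descending: 35, 33, 26, 15, 15, 13, 11, 8, 7, 6, 6, 4.
35 ft³ → storage unit 1 (remaining 15 ft³)
33 ft³ → storage unit 2 (remaining 17 ft³)
26 ft³ → storage unit 3 (remaining 24 ft³)
15 ft³ → storage unit 1 (remaining 0 ft³)
15 ft³ → storage unit 2 (remaining 2 ft³)
13 ft³ → storage unit 3 (remaining 11 ft³)
11 ft³ → storage unit 3 (remaining 0 ft³)
8 ft³ → storage unit 4 (remaining 42 ft³)
7 ft³ → storage unit 4 (remaining 35 ft³)
6 ft³ → storage unit 4 (remaining 29 ft³)
6 ft³ → storage unit 4 (remaining 23 ft³)
4 ft³ → storage unit 4 (remaining 19 ft³)

4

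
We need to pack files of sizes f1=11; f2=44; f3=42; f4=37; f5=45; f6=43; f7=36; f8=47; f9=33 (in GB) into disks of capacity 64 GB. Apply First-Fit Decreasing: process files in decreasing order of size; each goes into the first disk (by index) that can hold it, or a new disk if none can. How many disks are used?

8 disks

Sorted descending: 47, 45, 44, 43, 42, 37, 36, 33, 11.
47 GB → disk 1 (remaining 17 GB)
45 GB → disk 2 (remaining 19 GB)
44 GB → disk 3 (remaining 20 GB)
43 GB → disk 4 (remaining 21 GB)
42 GB → disk 5 (remaining 22 GB)
37 GB → disk 6 (remaining 27 GB)
36 GB → disk 7 (remaining 28 GB)
33 GB → disk 8 (remaining 31 GB)
11 GB → disk 1 (remaining 6 GB)
Final disks: [47,11] [45] [44] [43] [42] [37] [36] [33].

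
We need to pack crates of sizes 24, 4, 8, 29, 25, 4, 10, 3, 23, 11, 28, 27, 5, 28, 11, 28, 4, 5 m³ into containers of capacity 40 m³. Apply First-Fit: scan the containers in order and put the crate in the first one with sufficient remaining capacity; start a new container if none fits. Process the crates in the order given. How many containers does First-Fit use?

8

Put 24 m³ in container 1; 16 m³ remain.
Put 4 m³ in container 1; 12 m³ remain.
Put 8 m³ in container 1; 4 m³ remain.
Put 29 m³ in container 2; 11 m³ remain.
Put 25 m³ in container 3; 15 m³ remain.
Put 4 m³ in container 1; 0 m³ remain.
Put 10 m³ in container 2; 1 m³ remain.
Put 3 m³ in container 3; 12 m³ remain.
Put 23 m³ in container 4; 17 m³ remain.
Put 11 m³ in container 3; 1 m³ remain.
Put 28 m³ in container 5; 12 m³ remain.
Put 27 m³ in container 6; 13 m³ remain.
Put 5 m³ in container 4; 12 m³ remain.
Put 28 m³ in container 7; 12 m³ remain.
Put 11 m³ in container 4; 1 m³ remain.
Put 28 m³ in container 8; 12 m³ remain.
Put 4 m³ in container 5; 8 m³ remain.
Put 5 m³ in container 5; 3 m³ remain.
Final containers: [24,4,8,4] [29,10] [25,3,11] [23,5,11] [28,4,5] [27] [28] [28].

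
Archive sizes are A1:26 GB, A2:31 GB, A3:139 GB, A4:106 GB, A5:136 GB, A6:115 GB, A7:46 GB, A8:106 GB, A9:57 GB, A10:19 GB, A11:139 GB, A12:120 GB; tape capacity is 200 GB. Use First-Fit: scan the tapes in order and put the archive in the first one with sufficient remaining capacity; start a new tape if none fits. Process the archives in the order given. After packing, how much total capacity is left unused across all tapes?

360

A1 (26 GB) → tape 1 (remaining 174 GB)
A2 (31 GB) → tape 1 (remaining 143 GB)
A3 (139 GB) → tape 1 (remaining 4 GB)
A4 (106 GB) → tape 2 (remaining 94 GB)
A5 (136 GB) → tape 3 (remaining 64 GB)
A6 (115 GB) → tape 4 (remaining 85 GB)
A7 (46 GB) → tape 2 (remaining 48 GB)
A8 (106 GB) → tape 5 (remaining 94 GB)
A9 (57 GB) → tape 3 (remaining 7 GB)
A10 (19 GB) → tape 2 (remaining 29 GB)
A11 (139 GB) → tape 6 (remaining 61 GB)
A12 (120 GB) → tape 7 (remaining 80 GB)
7 tapes × 200 GB = 1400 GB; used 1040 GB; unused 360 GB.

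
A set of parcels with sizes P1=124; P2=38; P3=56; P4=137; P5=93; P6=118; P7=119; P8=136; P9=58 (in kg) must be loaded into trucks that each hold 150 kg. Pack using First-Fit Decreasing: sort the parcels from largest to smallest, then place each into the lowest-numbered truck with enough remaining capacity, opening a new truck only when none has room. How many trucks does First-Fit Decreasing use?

Sorted descending: 137, 136, 124, 119, 118, 93, 58, 56, 38.
137 kg → truck 1 (remaining 13 kg)
136 kg → truck 2 (remaining 14 kg)
124 kg → truck 3 (remaining 26 kg)
119 kg → truck 4 (remaining 31 kg)
118 kg → truck 5 (remaining 32 kg)
93 kg → truck 6 (remaining 57 kg)
58 kg → truck 7 (remaining 92 kg)
56 kg → truck 6 (remaining 1 kg)
38 kg → truck 7 (remaining 54 kg)

7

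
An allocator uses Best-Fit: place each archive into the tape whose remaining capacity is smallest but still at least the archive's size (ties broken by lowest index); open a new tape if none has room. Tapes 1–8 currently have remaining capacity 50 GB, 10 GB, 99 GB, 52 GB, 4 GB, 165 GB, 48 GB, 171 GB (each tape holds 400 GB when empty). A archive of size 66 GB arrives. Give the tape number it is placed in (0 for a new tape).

3

Tapes with room: tape 3 (99 GB), tape 6 (165 GB), tape 8 (171 GB).
Tightest fit is tape 3 with 99 GB free.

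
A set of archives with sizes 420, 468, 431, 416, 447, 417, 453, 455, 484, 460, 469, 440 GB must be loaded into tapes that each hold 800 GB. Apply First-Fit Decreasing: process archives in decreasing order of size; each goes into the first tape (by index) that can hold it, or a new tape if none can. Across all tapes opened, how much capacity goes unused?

4240

Sorted descending: 484, 469, 468, 460, 455, 453, 447, 440, 431, 420, 417, 416.
484 GB → tape 1 (remaining 316 GB)
469 GB → tape 2 (remaining 331 GB)
468 GB → tape 3 (remaining 332 GB)
460 GB → tape 4 (remaining 340 GB)
455 GB → tape 5 (remaining 345 GB)
453 GB → tape 6 (remaining 347 GB)
447 GB → tape 7 (remaining 353 GB)
440 GB → tape 8 (remaining 360 GB)
431 GB → tape 9 (remaining 369 GB)
420 GB → tape 10 (remaining 380 GB)
417 GB → tape 11 (remaining 383 GB)
416 GB → tape 12 (remaining 384 GB)
12 tapes × 800 GB = 9600 GB; used 5360 GB; unused 4240 GB.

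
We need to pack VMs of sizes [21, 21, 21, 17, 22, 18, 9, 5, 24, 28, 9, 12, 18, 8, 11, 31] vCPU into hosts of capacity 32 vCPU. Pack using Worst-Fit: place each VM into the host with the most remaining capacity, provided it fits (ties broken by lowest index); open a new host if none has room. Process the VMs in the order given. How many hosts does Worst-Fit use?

21 vCPU → host 1 (remaining 11 vCPU)
21 vCPU → host 2 (remaining 11 vCPU)
21 vCPU → host 3 (remaining 11 vCPU)
17 vCPU → host 4 (remaining 15 vCPU)
22 vCPU → host 5 (remaining 10 vCPU)
18 vCPU → host 6 (remaining 14 vCPU)
9 vCPU → host 4 (remaining 6 vCPU)
5 vCPU → host 6 (remaining 9 vCPU)
24 vCPU → host 7 (remaining 8 vCPU)
28 vCPU → host 8 (remaining 4 vCPU)
9 vCPU → host 1 (remaining 2 vCPU)
12 vCPU → host 9 (remaining 20 vCPU)
18 vCPU → host 9 (remaining 2 vCPU)
8 vCPU → host 2 (remaining 3 vCPU)
11 vCPU → host 3 (remaining 0 vCPU)
31 vCPU → host 10 (remaining 1 vCPU)

10 hosts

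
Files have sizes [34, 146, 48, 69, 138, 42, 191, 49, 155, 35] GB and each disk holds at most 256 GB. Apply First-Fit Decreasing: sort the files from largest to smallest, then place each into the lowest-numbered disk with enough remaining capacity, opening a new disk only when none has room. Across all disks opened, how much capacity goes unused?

Sorted descending: 191, 155, 146, 138, 69, 49, 48, 42, 35, 34.
191 GB → disk 1 (remaining 65 GB)
155 GB → disk 2 (remaining 101 GB)
146 GB → disk 3 (remaining 110 GB)
138 GB → disk 4 (remaining 118 GB)
69 GB → disk 2 (remaining 32 GB)
49 GB → disk 1 (remaining 16 GB)
48 GB → disk 3 (remaining 62 GB)
42 GB → disk 3 (remaining 20 GB)
35 GB → disk 4 (remaining 83 GB)
34 GB → disk 4 (remaining 49 GB)
4 disks × 256 GB = 1024 GB; used 907 GB; unused 117 GB.

117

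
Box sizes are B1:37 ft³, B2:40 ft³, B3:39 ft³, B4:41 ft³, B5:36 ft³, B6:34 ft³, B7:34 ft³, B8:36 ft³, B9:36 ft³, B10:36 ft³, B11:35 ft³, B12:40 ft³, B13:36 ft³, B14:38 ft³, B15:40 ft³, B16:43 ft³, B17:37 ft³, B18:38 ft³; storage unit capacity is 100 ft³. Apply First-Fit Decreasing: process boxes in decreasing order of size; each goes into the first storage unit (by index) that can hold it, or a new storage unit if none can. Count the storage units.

Sorted descending: 43, 41, 40, 40, 40, 39, 38, 38, 37, 37, 36, 36, 36, 36, 36, 35, 34, 34.
storage unit 1: place 43 ft³, 57 ft³ left
storage unit 1: place 41 ft³, 16 ft³ left
storage unit 2: place 40 ft³, 60 ft³ left
storage unit 2: place 40 ft³, 20 ft³ left
storage unit 3: place 40 ft³, 60 ft³ left
storage unit 3: place 39 ft³, 21 ft³ left
storage unit 4: place 38 ft³, 62 ft³ left
storage unit 4: place 38 ft³, 24 ft³ left
storage unit 5: place 37 ft³, 63 ft³ left
storage unit 5: place 37 ft³, 26 ft³ left
storage unit 6: place 36 ft³, 64 ft³ left
storage unit 6: place 36 ft³, 28 ft³ left
storage unit 7: place 36 ft³, 64 ft³ left
storage unit 7: place 36 ft³, 28 ft³ left
storage unit 8: place 36 ft³, 64 ft³ left
storage unit 8: place 35 ft³, 29 ft³ left
storage unit 9: place 34 ft³, 66 ft³ left
storage unit 9: place 34 ft³, 32 ft³ left

9 storage units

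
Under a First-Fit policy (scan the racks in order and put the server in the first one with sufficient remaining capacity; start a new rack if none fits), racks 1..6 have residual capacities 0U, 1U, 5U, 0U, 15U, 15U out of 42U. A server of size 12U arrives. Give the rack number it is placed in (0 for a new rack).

Racks with room: rack 5 (15U), rack 6 (15U).
The first with room is rack 5.

5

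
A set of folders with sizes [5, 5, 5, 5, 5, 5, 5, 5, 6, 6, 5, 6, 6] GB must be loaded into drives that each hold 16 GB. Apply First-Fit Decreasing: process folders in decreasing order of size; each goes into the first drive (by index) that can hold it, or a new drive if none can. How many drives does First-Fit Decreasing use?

5

Sorted descending: 6, 6, 6, 6, 5, 5, 5, 5, 5, 5, 5, 5, 5.
Put 6 GB in drive 1; 10 GB remain.
Put 6 GB in drive 1; 4 GB remain.
Put 6 GB in drive 2; 10 GB remain.
Put 6 GB in drive 2; 4 GB remain.
Put 5 GB in drive 3; 11 GB remain.
Put 5 GB in drive 3; 6 GB remain.
Put 5 GB in drive 3; 1 GB remain.
Put 5 GB in drive 4; 11 GB remain.
Put 5 GB in drive 4; 6 GB remain.
Put 5 GB in drive 4; 1 GB remain.
Put 5 GB in drive 5; 11 GB remain.
Put 5 GB in drive 5; 6 GB remain.
Put 5 GB in drive 5; 1 GB remain.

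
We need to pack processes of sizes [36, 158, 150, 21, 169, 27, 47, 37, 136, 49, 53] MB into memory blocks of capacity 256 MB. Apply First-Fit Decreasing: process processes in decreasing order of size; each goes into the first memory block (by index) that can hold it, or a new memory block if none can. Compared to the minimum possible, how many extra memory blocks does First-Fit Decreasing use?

0

First-Fit Decreasing: [169,53,27] [158,49,47] [150,37,36,21] [136] → 4 memory blocks.
Total size 883 MB; any packing needs at least ⌈883/256⌉ = 4 memory blocks.
So 4 is already optimal.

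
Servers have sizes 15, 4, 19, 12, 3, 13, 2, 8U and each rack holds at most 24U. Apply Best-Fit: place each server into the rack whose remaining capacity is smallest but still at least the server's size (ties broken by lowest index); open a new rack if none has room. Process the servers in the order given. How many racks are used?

4

15U → rack 1 (remaining 9U)
4U → rack 1 (remaining 5U)
19U → rack 2 (remaining 5U)
12U → rack 3 (remaining 12U)
3U → rack 1 (remaining 2U)
13U → rack 4 (remaining 11U)
2U → rack 1 (remaining 0U)
8U → rack 4 (remaining 3U)
Final racks: [15,4,3,2] [19] [12] [13,8].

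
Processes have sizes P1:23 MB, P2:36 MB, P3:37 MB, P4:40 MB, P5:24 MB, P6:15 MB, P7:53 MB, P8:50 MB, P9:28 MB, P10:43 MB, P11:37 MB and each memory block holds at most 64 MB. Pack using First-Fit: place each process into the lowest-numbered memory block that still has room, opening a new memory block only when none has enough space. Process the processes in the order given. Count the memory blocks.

8 memory blocks

memory block 1: place P1 (23 MB), 41 MB left
memory block 1: place P2 (36 MB), 5 MB left
memory block 2: place P3 (37 MB), 27 MB left
memory block 3: place P4 (40 MB), 24 MB left
memory block 2: place P5 (24 MB), 3 MB left
memory block 3: place P6 (15 MB), 9 MB left
memory block 4: place P7 (53 MB), 11 MB left
memory block 5: place P8 (50 MB), 14 MB left
memory block 6: place P9 (28 MB), 36 MB left
memory block 7: place P10 (43 MB), 21 MB left
memory block 8: place P11 (37 MB), 27 MB left
Final memory blocks: [23,36] [37,24] [40,15] [53] [50] [28] [43] [37].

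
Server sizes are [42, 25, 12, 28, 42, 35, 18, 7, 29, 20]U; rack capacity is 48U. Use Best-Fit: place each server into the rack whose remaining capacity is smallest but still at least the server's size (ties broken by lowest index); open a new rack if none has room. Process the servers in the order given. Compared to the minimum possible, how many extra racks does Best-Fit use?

Best-Fit: [42] [25,12,7] [28,18] [42] [35] [29] [20] → 7 racks.
Total size 258U; any packing needs at least ⌈258/48⌉ = 6 racks.
An optimal packing achieves that bound: [42] [42] [35,12] [29,18] [28,20] [25,7] → 6 racks.
Excess: 7 − 6 = 1.

1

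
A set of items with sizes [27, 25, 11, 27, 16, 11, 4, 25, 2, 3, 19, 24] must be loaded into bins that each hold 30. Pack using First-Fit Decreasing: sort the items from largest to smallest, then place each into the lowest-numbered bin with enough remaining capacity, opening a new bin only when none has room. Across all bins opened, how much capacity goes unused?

16

Sorted descending: 27, 27, 25, 25, 24, 19, 16, 11, 11, 4, 3, 2.
Put 27 in bin 1; 3 remain.
Put 27 in bin 2; 3 remain.
Put 25 in bin 3; 5 remain.
Put 25 in bin 4; 5 remain.
Put 24 in bin 5; 6 remain.
Put 19 in bin 6; 11 remain.
Put 16 in bin 7; 14 remain.
Put 11 in bin 6; 0 remain.
Put 11 in bin 7; 3 remain.
Put 4 in bin 3; 1 remain.
Put 3 in bin 1; 0 remain.
Put 2 in bin 2; 1 remain.
7 bins × 30 = 210; used 194; unused 16.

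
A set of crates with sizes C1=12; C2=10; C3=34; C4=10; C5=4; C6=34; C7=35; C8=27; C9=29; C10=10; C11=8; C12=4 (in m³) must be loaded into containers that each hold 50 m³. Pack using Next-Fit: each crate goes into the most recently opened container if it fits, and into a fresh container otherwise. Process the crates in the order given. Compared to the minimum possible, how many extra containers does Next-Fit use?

2

Next-Fit: [12,10] [34,10,4] [34] [35] [27] [29,10,8] [4] → 7 containers.
Total size 217 m³; any packing needs at least ⌈217/50⌉ = 5 containers.
An optimal packing achieves that bound: [35,12] [34,10,4] [34,10,4] [29,10,8] [27] → 5 containers.
Excess: 7 − 5 = 2.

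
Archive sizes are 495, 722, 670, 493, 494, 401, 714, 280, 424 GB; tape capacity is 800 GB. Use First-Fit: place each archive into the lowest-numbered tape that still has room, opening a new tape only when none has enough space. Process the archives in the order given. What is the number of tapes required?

tape 1: place 495 GB, 305 GB left
tape 2: place 722 GB, 78 GB left
tape 3: place 670 GB, 130 GB left
tape 4: place 493 GB, 307 GB left
tape 5: place 494 GB, 306 GB left
tape 6: place 401 GB, 399 GB left
tape 7: place 714 GB, 86 GB left
tape 1: place 280 GB, 25 GB left
tape 8: place 424 GB, 376 GB left

8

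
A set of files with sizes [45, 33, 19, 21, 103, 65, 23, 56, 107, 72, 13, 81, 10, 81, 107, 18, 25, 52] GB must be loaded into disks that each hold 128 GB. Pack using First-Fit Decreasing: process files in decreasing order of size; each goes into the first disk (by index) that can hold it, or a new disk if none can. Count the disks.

8 disks

Sorted descending: 107, 107, 103, 81, 81, 72, 65, 56, 52, 45, 33, 25, 23, 21, 19, 18, 13, 10.
Put 107 GB in disk 1; 21 GB remain.
Put 107 GB in disk 2; 21 GB remain.
Put 103 GB in disk 3; 25 GB remain.
Put 81 GB in disk 4; 47 GB remain.
Put 81 GB in disk 5; 47 GB remain.
Put 72 GB in disk 6; 56 GB remain.
Put 65 GB in disk 7; 63 GB remain.
Put 56 GB in disk 6; 0 GB remain.
Put 52 GB in disk 7; 11 GB remain.
Put 45 GB in disk 4; 2 GB remain.
Put 33 GB in disk 5; 14 GB remain.
Put 25 GB in disk 3; 0 GB remain.
Put 23 GB in disk 8; 105 GB remain.
Put 21 GB in disk 1; 0 GB remain.
Put 19 GB in disk 2; 2 GB remain.
Put 18 GB in disk 8; 87 GB remain.
Put 13 GB in disk 5; 1 GB remain.
Put 10 GB in disk 7; 1 GB remain.
Final disks: [107,21] [107,19] [103,25] [81,45] [81,33,13] [72,56] [65,52,10] [23,18].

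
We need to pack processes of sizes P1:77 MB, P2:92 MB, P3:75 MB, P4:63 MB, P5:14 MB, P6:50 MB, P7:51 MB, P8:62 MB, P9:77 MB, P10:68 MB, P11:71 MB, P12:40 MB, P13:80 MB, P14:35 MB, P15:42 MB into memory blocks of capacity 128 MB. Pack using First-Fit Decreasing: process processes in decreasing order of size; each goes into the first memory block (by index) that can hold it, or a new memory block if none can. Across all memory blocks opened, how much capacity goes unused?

Sorted descending: 92, 80, 77, 77, 75, 71, 68, 63, 62, 51, 50, 42, 40, 35, 14.
memory block 1: place 92 MB, 36 MB left
memory block 2: place 80 MB, 48 MB left
memory block 3: place 77 MB, 51 MB left
memory block 4: place 77 MB, 51 MB left
memory block 5: place 75 MB, 53 MB left
memory block 6: place 71 MB, 57 MB left
memory block 7: place 68 MB, 60 MB left
memory block 8: place 63 MB, 65 MB left
memory block 8: place 62 MB, 3 MB left
memory block 3: place 51 MB, 0 MB left
memory block 4: place 50 MB, 1 MB left
memory block 2: place 42 MB, 6 MB left
memory block 5: place 40 MB, 13 MB left
memory block 1: place 35 MB, 1 MB left
memory block 6: place 14 MB, 43 MB left
8 memory blocks × 128 MB = 1024 MB; used 897 MB; unused 127 MB.

127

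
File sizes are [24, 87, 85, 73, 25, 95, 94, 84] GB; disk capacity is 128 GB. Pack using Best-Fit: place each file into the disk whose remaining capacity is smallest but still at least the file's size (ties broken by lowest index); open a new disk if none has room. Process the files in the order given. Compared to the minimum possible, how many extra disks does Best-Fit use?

Best-Fit: [24,87] [85,25] [73] [95] [94] [84] → 6 disks.
6 files exceed 64 GB (half the capacity), and no two of those can share a disk, so at least 6 disks are needed.
So 6 is already optimal.

0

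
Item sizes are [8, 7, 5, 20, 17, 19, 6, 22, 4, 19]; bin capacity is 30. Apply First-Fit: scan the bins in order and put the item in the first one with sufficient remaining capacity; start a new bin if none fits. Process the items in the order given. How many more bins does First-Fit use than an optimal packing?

1

First-Fit: [8,7,5,6,4] [20] [17] [19] [22] [19] → 6 bins.
Total size 127; any packing needs at least ⌈127/30⌉ = 5 bins.
An optimal packing achieves that bound: [22,8] [20,7] [19,6,5] [19,4] [17] → 5 bins.
Excess: 6 − 5 = 1.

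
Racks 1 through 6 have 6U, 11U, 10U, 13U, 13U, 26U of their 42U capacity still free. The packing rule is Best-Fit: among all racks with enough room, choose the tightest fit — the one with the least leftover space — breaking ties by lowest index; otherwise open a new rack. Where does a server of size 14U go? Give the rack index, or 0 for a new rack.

Racks with room: rack 6 (26U).
Tightest fit is rack 6 with 26U free.

6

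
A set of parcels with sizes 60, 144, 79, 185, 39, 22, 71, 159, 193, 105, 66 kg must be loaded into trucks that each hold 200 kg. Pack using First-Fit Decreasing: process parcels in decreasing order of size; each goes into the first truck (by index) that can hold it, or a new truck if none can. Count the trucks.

Sorted descending: 193, 185, 159, 144, 105, 79, 71, 66, 60, 39, 22.
Put 193 kg in truck 1; 7 kg remain.
Put 185 kg in truck 2; 15 kg remain.
Put 159 kg in truck 3; 41 kg remain.
Put 144 kg in truck 4; 56 kg remain.
Put 105 kg in truck 5; 95 kg remain.
Put 79 kg in truck 5; 16 kg remain.
Put 71 kg in truck 6; 129 kg remain.
Put 66 kg in truck 6; 63 kg remain.
Put 60 kg in truck 6; 3 kg remain.
Put 39 kg in truck 3; 2 kg remain.
Put 22 kg in truck 4; 34 kg remain.
Final trucks: [193] [185] [159,39] [144,22] [105,79] [71,66,60].

6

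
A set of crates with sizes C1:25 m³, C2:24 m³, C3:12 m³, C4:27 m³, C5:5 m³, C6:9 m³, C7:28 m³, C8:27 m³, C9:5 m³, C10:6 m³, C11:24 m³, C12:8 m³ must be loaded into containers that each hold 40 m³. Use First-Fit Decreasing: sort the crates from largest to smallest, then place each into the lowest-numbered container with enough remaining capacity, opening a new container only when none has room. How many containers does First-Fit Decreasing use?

6

Sorted descending: 28, 27, 27, 25, 24, 24, 12, 9, 8, 6, 5, 5.
container 1: place 28 m³, 12 m³ left
container 2: place 27 m³, 13 m³ left
container 3: place 27 m³, 13 m³ left
container 4: place 25 m³, 15 m³ left
container 5: place 24 m³, 16 m³ left
container 6: place 24 m³, 16 m³ left
container 1: place 12 m³, 0 m³ left
container 2: place 9 m³, 4 m³ left
container 3: place 8 m³, 5 m³ left
container 4: place 6 m³, 9 m³ left
container 3: place 5 m³, 0 m³ left
container 4: place 5 m³, 4 m³ left
Final containers: [28,12] [27,9] [27,8,5] [25,6,5] [24] [24].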